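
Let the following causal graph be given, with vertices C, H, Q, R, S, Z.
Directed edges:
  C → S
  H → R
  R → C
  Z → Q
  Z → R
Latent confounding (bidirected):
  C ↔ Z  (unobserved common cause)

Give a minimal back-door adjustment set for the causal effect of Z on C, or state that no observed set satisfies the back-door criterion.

Z→C: no observed back-door set.

desc(Z)\{Z}={C,Q,R,S}; candidates ⊆ {H}.
Z↔C: latent back-door arc(s) into Z.
size 0: {}; under {} Z still reaches {C,S} ∋ C.
size 1: {H}; under {H} Z still reaches {C,S} ∋ C.
Z↔C cannot be blocked by any observed set — no back-door set.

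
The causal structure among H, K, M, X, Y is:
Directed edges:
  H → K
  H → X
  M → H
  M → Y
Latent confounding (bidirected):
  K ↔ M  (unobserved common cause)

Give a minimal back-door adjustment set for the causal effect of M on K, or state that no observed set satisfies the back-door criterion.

M→K: no observed back-door set.

desc(M)\{M}={H,K,X,Y}; candidates ⊆ {—}.
M↔K: latent back-door arc(s) into M.
size 0: {}; under {} M still reaches {K} ∋ K.
M↔K cannot be blocked by any observed set — no back-door set.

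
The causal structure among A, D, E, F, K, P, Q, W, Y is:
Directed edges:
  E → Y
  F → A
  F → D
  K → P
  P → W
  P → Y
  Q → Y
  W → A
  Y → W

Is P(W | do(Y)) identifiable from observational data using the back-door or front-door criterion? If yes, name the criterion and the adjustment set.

desc(Y)\{Y}={A,W}; candidates ⊆ {D,E,F,K,P,Q}.
size 0: {}; under {} Y still reaches {A,E,K,P,Q,W} ∋ W.
{P}: Y⊥W given {P} in G with Y→· removed — back-door holds.
P(W|do(Y)) = Σ_{P} P(W|Y,P)·P(P).

P(W|do(Y)): backdoor, adjust for {P}.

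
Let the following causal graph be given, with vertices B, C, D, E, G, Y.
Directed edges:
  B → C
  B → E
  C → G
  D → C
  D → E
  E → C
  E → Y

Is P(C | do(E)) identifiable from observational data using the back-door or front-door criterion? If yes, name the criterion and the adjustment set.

P(C|do(E)): backdoor, adjust for {B, D}.

desc(E)\{E}={C,G,Y}; candidates ⊆ {B,D}.
size 0: {}; under {} E still reaches {B,C,D,G} ∋ C.
size 1: {B}, {D}; under {B} E still reaches {C,D,G} ∋ C.
{B,D}: E⊥C given {B,D} in G with E→· removed — back-door holds.
P(C|do(E)) = Σ_{B,D} P(C|E,B,D)·P(B,D).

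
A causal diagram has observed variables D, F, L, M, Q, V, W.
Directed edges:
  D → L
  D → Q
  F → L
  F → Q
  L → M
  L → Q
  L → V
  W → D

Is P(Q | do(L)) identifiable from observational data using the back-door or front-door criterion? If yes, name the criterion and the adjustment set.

P(Q|do(L)): backdoor, adjust for {D, F}.

desc(L)\{L}={M,Q,V}; candidates ⊆ {D,F,W}.
size 0: {}; under {} L still reaches {D,F,Q,W} ∋ Q.
size 1: {D}, {F}, {W}; under {D} L still reaches {F,Q} ∋ Q.
{D,F}: L⊥Q given {D,F} in G with L→· removed — back-door holds.
P(Q|do(L)) = Σ_{D,F} P(Q|L,D,F)·P(D,F).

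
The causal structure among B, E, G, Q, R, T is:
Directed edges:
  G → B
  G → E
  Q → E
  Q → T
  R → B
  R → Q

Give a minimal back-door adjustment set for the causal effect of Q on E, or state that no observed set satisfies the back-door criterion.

Q→E: minimal back-door set ∅.

desc(Q)\{Q}={E,T}; candidates ⊆ {B,G,R}.
∅: Q⊥E given ∅ in G with Q→· removed — back-door holds.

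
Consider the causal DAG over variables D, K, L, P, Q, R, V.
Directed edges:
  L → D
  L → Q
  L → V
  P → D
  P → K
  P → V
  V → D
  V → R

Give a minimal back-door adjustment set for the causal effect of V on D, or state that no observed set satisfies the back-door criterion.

V→D: minimal back-door set {L, P}.

desc(V)\{V}={D,R}; candidates ⊆ {K,L,P,Q}.
size 0: {}; under {} V still reaches {D,K,L,P,Q} ∋ D.
size 1: {K}, {L}, {P} …(+1); under {K} V still reaches {D,L,P,Q} ∋ D.
{L,P}: V⊥D given {L,P} in G with V→· removed — back-door holds.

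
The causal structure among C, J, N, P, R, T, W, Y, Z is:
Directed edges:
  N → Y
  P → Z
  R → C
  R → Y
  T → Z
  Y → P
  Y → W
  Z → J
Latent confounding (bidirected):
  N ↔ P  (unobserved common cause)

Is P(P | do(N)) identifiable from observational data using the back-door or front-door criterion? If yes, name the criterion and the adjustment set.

desc(N)\{N}={J,P,W,Y,Z}; candidates ⊆ {C,R,T}.
N↔P: latent back-door arc(s) into N.
size 0: {}; under {} N still reaches {J,P,Z} ∋ P.
size 1: {C}, {R}, {T}; under {C} N still reaches {J,P,Z} ∋ P.
size 2: {C,R}, {C,T}, {R,T}; under {C,R} N still reaches {J,P,Z} ∋ P.
N↔P cannot be blocked by any observed set — no back-door set.
{Y}: (i) intercepts every directed N→P path; (ii) no back-door N→{Y}; (iii) {N} blocks every back-door {Y}→P. Front-door holds.
P(P|do(N)) = Σ_{Y} P(Y|N) Σ_{N'} P(P|Y,N')P(N').

P(P|do(N)): frontdoor, adjust for {Y}.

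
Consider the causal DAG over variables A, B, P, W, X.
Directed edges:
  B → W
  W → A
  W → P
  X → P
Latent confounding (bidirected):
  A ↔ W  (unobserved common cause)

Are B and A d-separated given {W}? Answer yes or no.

No — B and A are d-connected given {W}.

Bayes-Ball from B | {W} reaches {A}.
A ∈ reach(B|{W}) ⇒ B ⊥̸ A | {W}.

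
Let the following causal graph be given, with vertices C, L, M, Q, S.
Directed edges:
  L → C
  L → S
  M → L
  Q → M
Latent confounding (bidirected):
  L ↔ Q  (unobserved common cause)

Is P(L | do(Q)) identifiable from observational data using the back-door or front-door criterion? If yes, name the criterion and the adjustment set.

P(L|do(Q)): frontdoor, adjust for {M}.

desc(Q)\{Q}={C,L,M,S}; candidates ⊆ {—}.
Q↔L: latent back-door arc(s) into Q.
size 0: {}; under {} Q still reaches {C,L,S} ∋ L.
Q↔L cannot be blocked by any observed set — no back-door set.
{M}: (i) intercepts every directed Q→L path; (ii) no back-door Q→{M}; (iii) {Q} blocks every back-door {M}→L. Front-door holds.
P(L|do(Q)) = Σ_{M} P(M|Q) Σ_{Q'} P(L|M,Q')P(Q').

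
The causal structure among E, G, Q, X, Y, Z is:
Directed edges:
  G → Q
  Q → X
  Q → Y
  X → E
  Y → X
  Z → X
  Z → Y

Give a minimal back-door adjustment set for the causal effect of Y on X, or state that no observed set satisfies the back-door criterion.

Y→X: minimal back-door set {Q, Z}.

desc(Y)\{Y}={E,X}; candidates ⊆ {G,Q,Z}.
size 0: {}; under {} Y still reaches {E,G,Q,X,Z} ∋ X.
size 1: {G}, {Q}, {Z}; under {G} Y still reaches {E,Q,X,Z} ∋ X.
{Q,Z}: Y⊥X given {Q,Z} in G with Y→· removed — back-door holds.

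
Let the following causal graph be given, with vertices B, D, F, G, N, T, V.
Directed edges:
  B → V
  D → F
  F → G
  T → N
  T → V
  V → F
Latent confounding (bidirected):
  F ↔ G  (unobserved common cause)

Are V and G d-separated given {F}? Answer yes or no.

Bayes-Ball from V | {F} reaches {B,D,G,N,T}.
G ∈ reach(V|{F}) ⇒ V ⊥̸ G | {F}.

No — V and G are d-connected given {F}.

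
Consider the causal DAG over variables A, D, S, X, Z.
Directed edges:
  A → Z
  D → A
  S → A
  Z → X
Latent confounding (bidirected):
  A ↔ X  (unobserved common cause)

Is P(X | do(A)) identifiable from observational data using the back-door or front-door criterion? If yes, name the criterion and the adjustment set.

P(X|do(A)): frontdoor, adjust for {Z}.

desc(A)\{A}={X,Z}; candidates ⊆ {D,S}.
A↔X: latent back-door arc(s) into A.
size 0: {}; under {} A still reaches {D,S,X} ∋ X.
size 1: {D}, {S}; under {D} A still reaches {S,X} ∋ X.
size 2: {D,S}; under {D,S} A still reaches {X} ∋ X.
A↔X cannot be blocked by any observed set — no back-door set.
{Z}: (i) intercepts every directed A→X path; (ii) no back-door A→{Z}; (iii) {A} blocks every back-door {Z}→X. Front-door holds.
P(X|do(A)) = Σ_{Z} P(Z|A) Σ_{A'} P(X|Z,A')P(A').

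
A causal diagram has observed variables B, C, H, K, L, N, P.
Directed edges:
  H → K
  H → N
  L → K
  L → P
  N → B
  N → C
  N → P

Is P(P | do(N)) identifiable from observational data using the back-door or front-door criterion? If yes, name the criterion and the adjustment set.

P(P|do(N)): backdoor, adjust for ∅.

desc(N)\{N}={B,C,P}; candidates ⊆ {H,K,L}.
∅: N⊥P given ∅ in G with N→· removed — back-door holds.
P(P|do(N)) = P(P|N) — no adjustment needed.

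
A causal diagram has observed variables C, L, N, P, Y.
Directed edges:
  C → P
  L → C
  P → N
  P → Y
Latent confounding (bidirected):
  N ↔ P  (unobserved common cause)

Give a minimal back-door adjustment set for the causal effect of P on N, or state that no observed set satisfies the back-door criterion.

desc(P)\{P}={N,Y}; candidates ⊆ {C,L}.
P↔N: latent back-door arc(s) into P.
size 0: {}; under {} P still reaches {C,L,N} ∋ N.
size 1: {C}, {L}; under {C} P still reaches {N} ∋ N.
size 2: {C,L}; under {C,L} P still reaches {N} ∋ N.
P↔N cannot be blocked by any observed set — no back-door set.

P→N: no observed back-door set.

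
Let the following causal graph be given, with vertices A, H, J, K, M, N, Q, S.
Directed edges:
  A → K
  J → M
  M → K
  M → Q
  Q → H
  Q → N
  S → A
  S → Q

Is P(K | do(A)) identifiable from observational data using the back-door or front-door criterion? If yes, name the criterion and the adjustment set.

desc(A)\{A}={K}; candidates ⊆ {H,J,M,N,Q,S}.
∅: A⊥K given ∅ in G with A→· removed — back-door holds.
P(K|do(A)) = P(K|A) — no adjustment needed.

P(K|do(A)): backdoor, adjust for ∅.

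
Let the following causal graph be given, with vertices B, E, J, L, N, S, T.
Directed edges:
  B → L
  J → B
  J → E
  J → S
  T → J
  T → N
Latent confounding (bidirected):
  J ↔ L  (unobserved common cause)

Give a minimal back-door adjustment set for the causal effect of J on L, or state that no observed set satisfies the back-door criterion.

desc(J)\{J}={B,E,L,S}; candidates ⊆ {N,T}.
J↔L: latent back-door arc(s) into J.
size 0: {}; under {} J still reaches {L,N,T} ∋ L.
size 1: {N}, {T}; under {N} J still reaches {L,T} ∋ L.
size 2: {N,T}; under {N,T} J still reaches {L} ∋ L.
J↔L cannot be blocked by any observed set — no back-door set.

J→L: no observed back-door set.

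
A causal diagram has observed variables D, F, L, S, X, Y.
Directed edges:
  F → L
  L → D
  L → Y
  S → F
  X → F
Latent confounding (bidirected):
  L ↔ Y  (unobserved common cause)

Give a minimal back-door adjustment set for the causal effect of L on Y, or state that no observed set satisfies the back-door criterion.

L→Y: no observed back-door set.

desc(L)\{L}={D,Y}; candidates ⊆ {F,S,X}.
L↔Y: latent back-door arc(s) into L.
size 0: {}; under {} L still reaches {F,S,X,Y} ∋ Y.
size 1: {F}, {S}, {X}; under {F} L still reaches {Y} ∋ Y.
size 2: {F,S}, {F,X}, {S,X}; under {F,S} L still reaches {Y} ∋ Y.
L↔Y cannot be blocked by any observed set — no back-door set.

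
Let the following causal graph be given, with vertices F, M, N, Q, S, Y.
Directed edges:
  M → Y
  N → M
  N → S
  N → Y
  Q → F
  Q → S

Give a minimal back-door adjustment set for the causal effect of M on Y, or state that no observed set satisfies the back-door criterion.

desc(M)\{M}={Y}; candidates ⊆ {F,N,Q,S}.
size 0: {}; under {} M still reaches {N,S,Y} ∋ Y.
{N}: M⊥Y given {N} in G with M→· removed — back-door holds.

M→Y: minimal back-door set {N}.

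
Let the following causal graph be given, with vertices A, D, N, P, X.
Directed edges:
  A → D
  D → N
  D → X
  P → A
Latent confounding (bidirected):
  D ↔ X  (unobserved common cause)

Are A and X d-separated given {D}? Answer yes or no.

No — A and X are d-connected given {D}.

Bayes-Ball from A | {D} reaches {P,X}.
X ∈ reach(A|{D}) ⇒ A ⊥̸ X | {D}.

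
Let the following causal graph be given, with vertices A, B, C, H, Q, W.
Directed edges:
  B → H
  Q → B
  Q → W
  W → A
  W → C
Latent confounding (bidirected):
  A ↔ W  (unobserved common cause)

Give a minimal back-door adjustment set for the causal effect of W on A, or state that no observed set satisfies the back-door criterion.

desc(W)\{W}={A,C}; candidates ⊆ {B,H,Q}.
W↔A: latent back-door arc(s) into W.
size 0: {}; under {} W still reaches {A,B,H,Q} ∋ A.
size 1: {B}, {H}, {Q}; under {B} W still reaches {A,Q} ∋ A.
size 2: {B,H}, {B,Q}, {H,Q}; under {B,H} W still reaches {A,Q} ∋ A.
W↔A cannot be blocked by any observed set — no back-door set.

W→A: no observed back-door set.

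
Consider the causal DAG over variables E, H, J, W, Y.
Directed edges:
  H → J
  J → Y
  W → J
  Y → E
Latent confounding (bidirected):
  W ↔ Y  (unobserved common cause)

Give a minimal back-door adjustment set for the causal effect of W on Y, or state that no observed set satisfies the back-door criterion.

desc(W)\{W}={E,J,Y}; candidates ⊆ {H}.
W↔Y: latent back-door arc(s) into W.
size 0: {}; under {} W still reaches {E,Y} ∋ Y.
size 1: {H}; under {H} W still reaches {E,Y} ∋ Y.
W↔Y cannot be blocked by any observed set — no back-door set.

W→Y: no observed back-door set.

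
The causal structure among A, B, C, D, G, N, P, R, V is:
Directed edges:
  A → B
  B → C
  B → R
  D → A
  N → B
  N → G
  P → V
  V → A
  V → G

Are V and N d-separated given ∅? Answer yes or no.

Yes — V ⊥ N | ∅.

Bayes-Ball from V | ∅ reaches {A,B,C,G,P,R}.
N ∉ reach(V|∅) ⇒ V ⊥ N | ∅.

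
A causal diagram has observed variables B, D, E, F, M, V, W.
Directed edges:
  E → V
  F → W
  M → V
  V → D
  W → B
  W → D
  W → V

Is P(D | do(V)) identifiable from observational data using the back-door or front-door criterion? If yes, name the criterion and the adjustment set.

desc(V)\{V}={D}; candidates ⊆ {B,E,F,M,W}.
size 0: {}; under {} V still reaches {B,D,E,F,M,W} ∋ D.
{W}: V⊥D given {W} in G with V→· removed — back-door holds.
P(D|do(V)) = Σ_{W} P(D|V,W)·P(W).

P(D|do(V)): backdoor, adjust for {W}.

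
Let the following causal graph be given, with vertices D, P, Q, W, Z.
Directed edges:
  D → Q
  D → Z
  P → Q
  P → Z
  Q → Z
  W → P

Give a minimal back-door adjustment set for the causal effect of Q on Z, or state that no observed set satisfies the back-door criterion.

Q→Z: minimal back-door set {D, P}.

desc(Q)\{Q}={Z}; candidates ⊆ {D,P,W}.
size 0: {}; under {} Q still reaches {D,P,W,Z} ∋ Z.
size 1: {D}, {P}, {W}; under {D} Q still reaches {P,W,Z} ∋ Z.
{D,P}: Q⊥Z given {D,P} in G with Q→· removed — back-door holds.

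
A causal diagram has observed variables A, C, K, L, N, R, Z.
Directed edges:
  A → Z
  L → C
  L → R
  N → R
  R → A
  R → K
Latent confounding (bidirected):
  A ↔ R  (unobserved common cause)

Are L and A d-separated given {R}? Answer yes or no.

No — L and A are d-connected given {R}.

Bayes-Ball from L | {R} reaches {A,C,N,Z}.
A ∈ reach(L|{R}) ⇒ L ⊥̸ A | {R}.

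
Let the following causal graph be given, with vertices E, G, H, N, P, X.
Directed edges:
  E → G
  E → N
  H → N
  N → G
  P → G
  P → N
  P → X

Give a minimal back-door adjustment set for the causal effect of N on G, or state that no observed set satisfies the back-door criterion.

N→G: minimal back-door set {E, P}.

desc(N)\{N}={G}; candidates ⊆ {E,H,P,X}.
size 0: {}; under {} N still reaches {E,G,H,P,X} ∋ G.
size 1: {E}, {H}, {P} …(+1); under {E} N still reaches {G,H,P,X} ∋ G.
{E,P}: N⊥G given {E,P} in G with N→· removed — back-door holds.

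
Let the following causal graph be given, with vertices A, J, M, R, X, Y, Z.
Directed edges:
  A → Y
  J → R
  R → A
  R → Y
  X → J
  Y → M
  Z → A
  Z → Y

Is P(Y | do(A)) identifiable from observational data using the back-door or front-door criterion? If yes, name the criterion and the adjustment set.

desc(A)\{A}={M,Y}; candidates ⊆ {J,R,X,Z}.
size 0: {}; under {} A still reaches {J,M,R,X,Y,Z} ∋ Y.
size 1: {J}, {R}, {X} …(+1); under {J} A still reaches {M,R,Y,Z} ∋ Y.
{R,Z}: A⊥Y given {R,Z} in G with A→· removed — back-door holds.
P(Y|do(A)) = Σ_{R,Z} P(Y|A,R,Z)·P(R,Z).

P(Y|do(A)): backdoor, adjust for {R, Z}.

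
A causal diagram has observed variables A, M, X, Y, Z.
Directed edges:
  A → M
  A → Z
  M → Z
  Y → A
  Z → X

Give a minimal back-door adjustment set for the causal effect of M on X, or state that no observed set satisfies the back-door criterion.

M→X: minimal back-door set {A}.

desc(M)\{M}={X,Z}; candidates ⊆ {A,Y}.
size 0: {}; under {} M still reaches {A,X,Y,Z} ∋ X.
{A}: M⊥X given {A} in G with M→· removed — back-door holds.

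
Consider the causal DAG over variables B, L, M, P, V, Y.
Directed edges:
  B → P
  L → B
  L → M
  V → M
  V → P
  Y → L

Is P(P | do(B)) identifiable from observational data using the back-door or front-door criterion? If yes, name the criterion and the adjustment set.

desc(B)\{B}={P}; candidates ⊆ {L,M,V,Y}.
∅: B⊥P given ∅ in G with B→· removed — back-door holds.
P(P|do(B)) = P(P|B) — no adjustment needed.

P(P|do(B)): backdoor, adjust for ∅.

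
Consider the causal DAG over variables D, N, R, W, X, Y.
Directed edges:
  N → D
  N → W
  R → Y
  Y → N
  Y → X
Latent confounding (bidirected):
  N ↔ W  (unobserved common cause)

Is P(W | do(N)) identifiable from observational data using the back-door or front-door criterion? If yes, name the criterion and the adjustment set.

P(W|do(N)): not identifiable (no BD/FD set).

desc(N)\{N}={D,W}; candidates ⊆ {R,X,Y}.
N↔W: latent back-door arc(s) into N.
size 0: {}; under {} N still reaches {R,W,X,Y} ∋ W.
size 1: {R}, {X}, {Y}; under {R} N still reaches {W,X,Y} ∋ W.
size 2: {R,X}, {R,Y}, {X,Y}; under {R,X} N still reaches {W,Y} ∋ W.
N↔W cannot be blocked by any observed set — no back-door set.
No mediator lies on a directed N→…→W path.
Neither criterion identifies P(W|do(N)) in this graph.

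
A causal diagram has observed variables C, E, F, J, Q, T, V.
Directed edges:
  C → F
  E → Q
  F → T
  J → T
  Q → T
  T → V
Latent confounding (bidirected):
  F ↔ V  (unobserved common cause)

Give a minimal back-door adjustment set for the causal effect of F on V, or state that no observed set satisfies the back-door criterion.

F→V: no observed back-door set.

desc(F)\{F}={T,V}; candidates ⊆ {C,E,J,Q}.
F↔V: latent back-door arc(s) into F.
size 0: {}; under {} F still reaches {C,V} ∋ V.
size 1: {C}, {E}, {J} …(+1); under {C} F still reaches {V} ∋ V.
size 2: {C,E}, {C,J}, {C,Q} …(+3); under {C,E} F still reaches {V} ∋ V.
F↔V cannot be blocked by any observed set — no back-door set.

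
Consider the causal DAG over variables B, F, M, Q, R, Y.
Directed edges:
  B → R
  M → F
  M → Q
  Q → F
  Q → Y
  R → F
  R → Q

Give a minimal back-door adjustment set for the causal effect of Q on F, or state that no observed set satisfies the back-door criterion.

Q→F: minimal back-door set {M, R}.

desc(Q)\{Q}={F,Y}; candidates ⊆ {B,M,R}.
size 0: {}; under {} Q still reaches {B,F,M,R} ∋ F.
size 1: {B}, {M}, {R}; under {B} Q still reaches {F,M,R} ∋ F.
{M,R}: Q⊥F given {M,R} in G with Q→· removed — back-door holds.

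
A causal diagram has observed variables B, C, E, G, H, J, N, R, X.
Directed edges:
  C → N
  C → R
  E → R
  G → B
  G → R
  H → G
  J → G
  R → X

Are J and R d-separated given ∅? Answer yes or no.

No — J and R are d-connected given ∅.

Bayes-Ball from J | ∅ reaches {B,G,R,X}.
R ∈ reach(J|∅) ⇒ J ⊥̸ R | ∅.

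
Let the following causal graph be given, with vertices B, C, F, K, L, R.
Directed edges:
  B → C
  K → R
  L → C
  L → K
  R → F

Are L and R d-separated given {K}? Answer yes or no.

Yes — L ⊥ R | {K}.

Bayes-Ball from L | {K} reaches {C}.
R ∉ reach(L|{K}) ⇒ L ⊥ R | {K}.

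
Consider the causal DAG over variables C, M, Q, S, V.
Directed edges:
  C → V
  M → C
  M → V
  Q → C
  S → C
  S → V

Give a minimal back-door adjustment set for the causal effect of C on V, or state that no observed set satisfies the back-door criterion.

C→V: minimal back-door set {M, S}.

desc(C)\{C}={V}; candidates ⊆ {M,Q,S}.
size 0: {}; under {} C still reaches {M,Q,S,V} ∋ V.
size 1: {M}, {Q}, {S}; under {M} C still reaches {Q,S,V} ∋ V.
{M,S}: C⊥V given {M,S} in G with C→· removed — back-door holds.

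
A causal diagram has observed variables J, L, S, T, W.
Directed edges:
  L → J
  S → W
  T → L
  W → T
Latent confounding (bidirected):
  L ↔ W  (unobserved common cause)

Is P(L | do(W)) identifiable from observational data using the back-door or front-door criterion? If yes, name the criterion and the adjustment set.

desc(W)\{W}={J,L,T}; candidates ⊆ {S}.
W↔L: latent back-door arc(s) into W.
size 0: {}; under {} W still reaches {J,L,S} ∋ L.
size 1: {S}; under {S} W still reaches {J,L} ∋ L.
W↔L cannot be blocked by any observed set — no back-door set.
{T}: (i) intercepts every directed W→L path; (ii) no back-door W→{T}; (iii) {W} blocks every back-door {T}→L. Front-door holds.
P(L|do(W)) = Σ_{T} P(T|W) Σ_{W'} P(L|T,W')P(W').

P(L|do(W)): frontdoor, adjust for {T}.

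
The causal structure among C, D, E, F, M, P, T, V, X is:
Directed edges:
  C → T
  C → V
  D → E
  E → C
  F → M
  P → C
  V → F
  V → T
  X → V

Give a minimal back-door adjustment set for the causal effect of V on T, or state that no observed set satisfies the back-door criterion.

V→T: minimal back-door set {C}.

desc(V)\{V}={F,M,T}; candidates ⊆ {C,D,E,P,X}.
size 0: {}; under {} V still reaches {C,D,E,P,T,X} ∋ T.
{C}: V⊥T given {C} in G with V→· removed — back-door holds.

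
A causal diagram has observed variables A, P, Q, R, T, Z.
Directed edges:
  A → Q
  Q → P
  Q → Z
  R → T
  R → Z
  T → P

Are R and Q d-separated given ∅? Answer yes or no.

Bayes-Ball from R | ∅ reaches {P,T,Z}.
Q ∉ reach(R|∅) ⇒ R ⊥ Q | ∅.

Yes — R ⊥ Q | ∅.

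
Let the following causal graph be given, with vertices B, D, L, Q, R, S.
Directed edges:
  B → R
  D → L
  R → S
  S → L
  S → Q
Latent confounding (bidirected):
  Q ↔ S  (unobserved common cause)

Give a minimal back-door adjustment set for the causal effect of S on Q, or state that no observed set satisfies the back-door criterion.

S→Q: no observed back-door set.

desc(S)\{S}={L,Q}; candidates ⊆ {B,D,R}.
S↔Q: latent back-door arc(s) into S.
size 0: {}; under {} S still reaches {B,Q,R} ∋ Q.
size 1: {B}, {D}, {R}; under {B} S still reaches {Q,R} ∋ Q.
size 2: {B,D}, {B,R}, {D,R}; under {B,D} S still reaches {Q,R} ∋ Q.
S↔Q cannot be blocked by any observed set — no back-door set.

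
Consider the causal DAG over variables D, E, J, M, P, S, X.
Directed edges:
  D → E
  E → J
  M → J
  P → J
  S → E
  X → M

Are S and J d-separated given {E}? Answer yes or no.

Yes — S ⊥ J | {E}.

Bayes-Ball from S | {E} reaches {D}.
J ∉ reach(S|{E}) ⇒ S ⊥ J | {E}.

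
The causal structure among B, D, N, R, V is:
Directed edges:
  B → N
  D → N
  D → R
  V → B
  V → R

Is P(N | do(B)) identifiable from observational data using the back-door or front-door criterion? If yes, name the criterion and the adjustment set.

desc(B)\{B}={N}; candidates ⊆ {D,R,V}.
∅: B⊥N given ∅ in G with B→· removed — back-door holds.
P(N|do(B)) = P(N|B) — no adjustment needed.

P(N|do(B)): backdoor, adjust for ∅.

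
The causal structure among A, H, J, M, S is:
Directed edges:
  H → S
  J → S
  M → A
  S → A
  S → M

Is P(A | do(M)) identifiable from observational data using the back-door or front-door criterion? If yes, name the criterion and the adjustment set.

desc(M)\{M}={A}; candidates ⊆ {H,J,S}.
size 0: {}; under {} M still reaches {A,H,J,S} ∋ A.
{S}: M⊥A given {S} in G with M→· removed — back-door holds.
P(A|do(M)) = Σ_{S} P(A|M,S)·P(S).

P(A|do(M)): backdoor, adjust for {S}.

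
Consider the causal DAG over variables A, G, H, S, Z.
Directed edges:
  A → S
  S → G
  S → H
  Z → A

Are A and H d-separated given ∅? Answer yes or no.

Bayes-Ball from A | ∅ reaches {G,H,S,Z}.
H ∈ reach(A|∅) ⇒ A ⊥̸ H | ∅.

No — A and H are d-connected given ∅.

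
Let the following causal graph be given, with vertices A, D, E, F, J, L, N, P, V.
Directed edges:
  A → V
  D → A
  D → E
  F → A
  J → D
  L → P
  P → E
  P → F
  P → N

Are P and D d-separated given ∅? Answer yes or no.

Bayes-Ball from P | ∅ reaches {A,E,F,L,N,V}.
D ∉ reach(P|∅) ⇒ P ⊥ D | ∅.

Yes — P ⊥ D | ∅.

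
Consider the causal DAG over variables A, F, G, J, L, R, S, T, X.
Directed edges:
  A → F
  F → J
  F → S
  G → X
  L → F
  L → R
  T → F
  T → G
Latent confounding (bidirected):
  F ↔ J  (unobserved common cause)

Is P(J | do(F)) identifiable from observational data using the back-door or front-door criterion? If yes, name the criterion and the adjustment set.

P(J|do(F)): not identifiable (no BD/FD set).

desc(F)\{F}={J,S}; candidates ⊆ {A,G,L,R,T,X}.
F↔J: latent back-door arc(s) into F.
size 0: {}; under {} F still reaches {A,G,J,L,R,T,X} ∋ J.
size 1: {A}, {G}, {L} …(+3); under {A} F still reaches {G,J,L,R,T,X} ∋ J.
size 2: {A,G}, {A,L}, {A,R} …(+12); under {A,G} F still reaches {J,L,R,T} ∋ J.
F↔J cannot be blocked by any observed set — no back-door set.
No mediator lies on a directed F→…→J path.
Neither criterion identifies P(J|do(F)) in this graph.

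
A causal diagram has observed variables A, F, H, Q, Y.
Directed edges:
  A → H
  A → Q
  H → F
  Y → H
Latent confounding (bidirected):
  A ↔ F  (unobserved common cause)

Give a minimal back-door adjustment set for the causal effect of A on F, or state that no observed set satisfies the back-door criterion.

desc(A)\{A}={F,H,Q}; candidates ⊆ {Y}.
A↔F: latent back-door arc(s) into A.
size 0: {}; under {} A still reaches {F} ∋ F.
size 1: {Y}; under {Y} A still reaches {F} ∋ F.
A↔F cannot be blocked by any observed set — no back-door set.

A→F: no observed back-door set.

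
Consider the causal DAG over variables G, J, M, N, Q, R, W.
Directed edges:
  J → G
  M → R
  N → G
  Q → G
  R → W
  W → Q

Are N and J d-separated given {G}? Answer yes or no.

Bayes-Ball from N | {G} reaches {J,M,Q,R,W}.
J ∈ reach(N|{G}) ⇒ N ⊥̸ J | {G}.

No — N and J are d-connected given {G}.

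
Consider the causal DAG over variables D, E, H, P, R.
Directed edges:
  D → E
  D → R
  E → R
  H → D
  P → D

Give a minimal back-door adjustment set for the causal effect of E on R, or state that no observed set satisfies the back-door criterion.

desc(E)\{E}={R}; candidates ⊆ {D,H,P}.
size 0: {}; under {} E still reaches {D,H,P,R} ∋ R.
{D}: E⊥R given {D} in G with E→· removed — back-door holds.

E→R: minimal back-door set {D}.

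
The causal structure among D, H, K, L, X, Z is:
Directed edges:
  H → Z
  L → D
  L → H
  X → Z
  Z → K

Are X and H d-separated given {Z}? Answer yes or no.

No — X and H are d-connected given {Z}.

Bayes-Ball from X | {Z} reaches {D,H,L}.
H ∈ reach(X|{Z}) ⇒ X ⊥̸ H | {Z}.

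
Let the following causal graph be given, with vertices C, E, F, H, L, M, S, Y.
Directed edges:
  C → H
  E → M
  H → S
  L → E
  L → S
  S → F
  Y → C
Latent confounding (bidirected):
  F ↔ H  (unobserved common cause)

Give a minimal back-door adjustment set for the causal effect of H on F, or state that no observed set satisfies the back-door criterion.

desc(H)\{H}={F,S}; candidates ⊆ {C,E,L,M,Y}.
H↔F: latent back-door arc(s) into H.
size 0: {}; under {} H still reaches {C,F,Y} ∋ F.
size 1: {C}, {E}, {L} …(+2); under {C} H still reaches {F} ∋ F.
size 2: {C,E}, {C,L}, {C,M} …(+7); under {C,E} H still reaches {F} ∋ F.
H↔F cannot be blocked by any observed set — no back-door set.

H→F: no observed back-door set.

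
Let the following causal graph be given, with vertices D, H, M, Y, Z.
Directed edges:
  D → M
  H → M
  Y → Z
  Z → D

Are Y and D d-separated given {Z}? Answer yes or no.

Bayes-Ball from Y | {Z} reaches ∅.
D ∉ reach(Y|{Z}) ⇒ Y ⊥ D | {Z}.

Yes — Y ⊥ D | {Z}.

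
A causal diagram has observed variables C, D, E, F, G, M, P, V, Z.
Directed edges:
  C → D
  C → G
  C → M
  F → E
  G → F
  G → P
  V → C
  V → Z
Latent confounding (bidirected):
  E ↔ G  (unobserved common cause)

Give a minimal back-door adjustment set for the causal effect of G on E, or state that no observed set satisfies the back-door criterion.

desc(G)\{G}={E,F,P}; candidates ⊆ {C,D,M,V,Z}.
G↔E: latent back-door arc(s) into G.
size 0: {}; under {} G still reaches {C,D,E,M,V,Z} ∋ E.
size 1: {C}, {D}, {M} …(+2); under {C} G still reaches {E} ∋ E.
size 2: {C,D}, {C,M}, {C,V} …(+7); under {C,D} G still reaches {E} ∋ E.
G↔E cannot be blocked by any observed set — no back-door set.

G→E: no observed back-door set.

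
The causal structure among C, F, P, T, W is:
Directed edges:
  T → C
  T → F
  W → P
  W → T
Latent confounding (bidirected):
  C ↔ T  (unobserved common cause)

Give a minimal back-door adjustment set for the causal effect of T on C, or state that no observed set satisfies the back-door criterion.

T→C: no observed back-door set.

desc(T)\{T}={C,F}; candidates ⊆ {P,W}.
T↔C: latent back-door arc(s) into T.
size 0: {}; under {} T still reaches {C,P,W} ∋ C.
size 1: {P}, {W}; under {P} T still reaches {C,W} ∋ C.
size 2: {P,W}; under {P,W} T still reaches {C} ∋ C.
T↔C cannot be blocked by any observed set — no back-door set.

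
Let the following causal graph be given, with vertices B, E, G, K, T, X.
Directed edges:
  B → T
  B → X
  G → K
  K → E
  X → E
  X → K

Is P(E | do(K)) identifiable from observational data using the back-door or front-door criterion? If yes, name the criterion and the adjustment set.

desc(K)\{K}={E}; candidates ⊆ {B,G,T,X}.
size 0: {}; under {} K still reaches {B,E,G,T,X} ∋ E.
{X}: K⊥E given {X} in G with K→· removed — back-door holds.
P(E|do(K)) = Σ_{X} P(E|K,X)·P(X).

P(E|do(K)): backdoor, adjust for {X}.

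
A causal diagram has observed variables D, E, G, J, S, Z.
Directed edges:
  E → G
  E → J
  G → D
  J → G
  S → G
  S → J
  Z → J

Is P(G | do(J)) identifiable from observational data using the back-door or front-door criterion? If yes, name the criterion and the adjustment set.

desc(J)\{J}={D,G}; candidates ⊆ {E,S,Z}.
size 0: {}; under {} J still reaches {D,E,G,S,Z} ∋ G.
size 1: {E}, {S}, {Z}; under {E} J still reaches {D,G,S,Z} ∋ G.
{E,S}: J⊥G given {E,S} in G with J→· removed — back-door holds.
P(G|do(J)) = Σ_{E,S} P(G|J,E,S)·P(E,S).

P(G|do(J)): backdoor, adjust for {E, S}.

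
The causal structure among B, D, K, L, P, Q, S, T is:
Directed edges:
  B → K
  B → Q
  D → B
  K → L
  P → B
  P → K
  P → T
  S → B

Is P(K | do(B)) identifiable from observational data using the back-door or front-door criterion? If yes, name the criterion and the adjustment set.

P(K|do(B)): backdoor, adjust for {P}.

desc(B)\{B}={K,L,Q}; candidates ⊆ {D,P,S,T}.
size 0: {}; under {} B still reaches {D,K,L,P,S,T} ∋ K.
{P}: B⊥K given {P} in G with B→· removed — back-door holds.
P(K|do(B)) = Σ_{P} P(K|B,P)·P(P).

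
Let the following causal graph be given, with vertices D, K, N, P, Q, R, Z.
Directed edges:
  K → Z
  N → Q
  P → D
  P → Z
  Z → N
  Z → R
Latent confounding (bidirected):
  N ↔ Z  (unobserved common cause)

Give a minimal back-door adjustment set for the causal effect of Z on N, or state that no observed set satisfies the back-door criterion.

desc(Z)\{Z}={N,Q,R}; candidates ⊆ {D,K,P}.
Z↔N: latent back-door arc(s) into Z.
size 0: {}; under {} Z still reaches {D,K,N,P,Q} ∋ N.
size 1: {D}, {K}, {P}; under {D} Z still reaches {K,N,P,Q} ∋ N.
size 2: {D,K}, {D,P}, {K,P}; under {D,K} Z still reaches {N,P,Q} ∋ N.
Z↔N cannot be blocked by any observed set — no back-door set.

Z→N: no observed back-door set.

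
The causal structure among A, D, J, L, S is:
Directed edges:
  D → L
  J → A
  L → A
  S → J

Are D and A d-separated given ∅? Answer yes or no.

No — D and A are d-connected given ∅.

Bayes-Ball from D | ∅ reaches {A,L}.
A ∈ reach(D|∅) ⇒ D ⊥̸ A | ∅.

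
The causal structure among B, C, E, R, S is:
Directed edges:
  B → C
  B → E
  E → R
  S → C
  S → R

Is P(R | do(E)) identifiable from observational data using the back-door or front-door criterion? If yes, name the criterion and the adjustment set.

P(R|do(E)): backdoor, adjust for ∅.

desc(E)\{E}={R}; candidates ⊆ {B,C,S}.
∅: E⊥R given ∅ in G with E→· removed — back-door holds.
P(R|do(E)) = P(R|E) — no adjustment needed.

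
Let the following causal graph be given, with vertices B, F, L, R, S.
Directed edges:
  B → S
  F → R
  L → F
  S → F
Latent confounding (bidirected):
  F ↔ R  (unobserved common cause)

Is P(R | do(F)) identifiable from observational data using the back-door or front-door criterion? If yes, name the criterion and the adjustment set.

desc(F)\{F}={R}; candidates ⊆ {B,L,S}.
F↔R: latent back-door arc(s) into F.
size 0: {}; under {} F still reaches {B,L,R,S} ∋ R.
size 1: {B}, {L}, {S}; under {B} F still reaches {L,R,S} ∋ R.
size 2: {B,L}, {B,S}, {L,S}; under {B,L} F still reaches {R,S} ∋ R.
F↔R cannot be blocked by any observed set — no back-door set.
No mediator lies on a directed F→…→R path.
Neither criterion identifies P(R|do(F)) in this graph.

P(R|do(F)): not identifiable (no BD/FD set).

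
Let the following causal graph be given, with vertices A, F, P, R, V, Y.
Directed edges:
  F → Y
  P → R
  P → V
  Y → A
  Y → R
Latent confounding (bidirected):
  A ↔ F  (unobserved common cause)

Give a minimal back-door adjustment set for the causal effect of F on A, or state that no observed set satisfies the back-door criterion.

F→A: no observed back-door set.

desc(F)\{F}={A,R,Y}; candidates ⊆ {P,V}.
F↔A: latent back-door arc(s) into F.
size 0: {}; under {} F still reaches {A} ∋ A.
size 1: {P}, {V}; under {P} F still reaches {A} ∋ A.
size 2: {P,V}; under {P,V} F still reaches {A} ∋ A.
F↔A cannot be blocked by any observed set — no back-door set.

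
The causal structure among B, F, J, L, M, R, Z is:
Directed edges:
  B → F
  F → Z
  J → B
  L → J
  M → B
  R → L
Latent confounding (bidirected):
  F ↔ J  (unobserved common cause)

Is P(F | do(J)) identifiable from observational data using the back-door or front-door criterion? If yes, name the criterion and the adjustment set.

P(F|do(J)): frontdoor, adjust for {B}.

desc(J)\{J}={B,F,Z}; candidates ⊆ {L,M,R}.
J↔F: latent back-door arc(s) into J.
size 0: {}; under {} J still reaches {F,L,R,Z} ∋ F.
size 1: {L}, {M}, {R}; under {L} J still reaches {F,Z} ∋ F.
size 2: {L,M}, {L,R}, {M,R}; under {L,M} J still reaches {F,Z} ∋ F.
J↔F cannot be blocked by any observed set — no back-door set.
{B}: (i) intercepts every directed J→F path; (ii) no back-door J→{B}; (iii) {J} blocks every back-door {B}→F. Front-door holds.
P(F|do(J)) = Σ_{B} P(B|J) Σ_{J'} P(F|B,J')P(J').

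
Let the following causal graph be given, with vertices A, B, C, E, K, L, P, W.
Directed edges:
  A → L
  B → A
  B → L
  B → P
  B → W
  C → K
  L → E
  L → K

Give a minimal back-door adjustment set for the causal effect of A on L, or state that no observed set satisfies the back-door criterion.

A→L: minimal back-door set {B}.

desc(A)\{A}={E,K,L}; candidates ⊆ {B,C,P,W}.
size 0: {}; under {} A still reaches {B,E,K,L,P,W} ∋ L.
{B}: A⊥L given {B} in G with A→· removed — back-door holds.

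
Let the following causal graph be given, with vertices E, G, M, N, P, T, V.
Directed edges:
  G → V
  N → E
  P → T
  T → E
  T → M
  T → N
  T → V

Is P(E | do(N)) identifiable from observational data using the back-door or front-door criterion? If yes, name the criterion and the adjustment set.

desc(N)\{N}={E}; candidates ⊆ {G,M,P,T,V}.
size 0: {}; under {} N still reaches {E,M,P,T,V} ∋ E.
{T}: N⊥E given {T} in G with N→· removed — back-door holds.
P(E|do(N)) = Σ_{T} P(E|N,T)·P(T).

P(E|do(N)): backdoor, adjust for {T}.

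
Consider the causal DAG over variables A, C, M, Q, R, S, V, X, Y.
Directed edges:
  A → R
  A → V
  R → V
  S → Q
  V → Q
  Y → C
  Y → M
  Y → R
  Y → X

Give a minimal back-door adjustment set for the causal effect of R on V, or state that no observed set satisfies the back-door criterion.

desc(R)\{R}={Q,V}; candidates ⊆ {A,C,M,S,X,Y}.
size 0: {}; under {} R still reaches {A,C,M,Q,V,X,Y} ∋ V.
{A}: R⊥V given {A} in G with R→· removed — back-door holds.

R→V: minimal back-door set {A}.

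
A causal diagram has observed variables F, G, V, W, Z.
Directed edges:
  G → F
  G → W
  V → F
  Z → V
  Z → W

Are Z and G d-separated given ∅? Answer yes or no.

Yes — Z ⊥ G | ∅.

Bayes-Ball from Z | ∅ reaches {F,V,W}.
G ∉ reach(Z|∅) ⇒ Z ⊥ G | ∅.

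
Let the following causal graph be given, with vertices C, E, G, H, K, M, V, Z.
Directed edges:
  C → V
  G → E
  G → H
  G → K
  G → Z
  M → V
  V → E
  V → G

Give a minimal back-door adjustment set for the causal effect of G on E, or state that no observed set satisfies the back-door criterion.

G→E: minimal back-door set {V}.

desc(G)\{G}={E,H,K,Z}; candidates ⊆ {C,M,V}.
size 0: {}; under {} G still reaches {C,E,M,V} ∋ E.
{V}: G⊥E given {V} in G with G→· removed — back-door holds.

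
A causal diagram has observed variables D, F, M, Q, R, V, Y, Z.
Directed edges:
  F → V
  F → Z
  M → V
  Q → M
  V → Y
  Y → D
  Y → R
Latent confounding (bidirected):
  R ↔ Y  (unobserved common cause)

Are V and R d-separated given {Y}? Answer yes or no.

Bayes-Ball from V | {Y} reaches {F,M,Q,R,Z}.
R ∈ reach(V|{Y}) ⇒ V ⊥̸ R | {Y}.

No — V and R are d-connected given {Y}.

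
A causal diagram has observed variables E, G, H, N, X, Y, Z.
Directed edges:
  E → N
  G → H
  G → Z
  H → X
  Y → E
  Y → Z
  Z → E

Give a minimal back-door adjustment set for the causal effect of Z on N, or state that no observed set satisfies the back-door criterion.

Z→N: minimal back-door set {Y}.

desc(Z)\{Z}={E,N}; candidates ⊆ {G,H,X,Y}.
size 0: {}; under {} Z still reaches {E,G,H,N,X,Y} ∋ N.
{Y}: Z⊥N given {Y} in G with Z→· removed — back-door holds.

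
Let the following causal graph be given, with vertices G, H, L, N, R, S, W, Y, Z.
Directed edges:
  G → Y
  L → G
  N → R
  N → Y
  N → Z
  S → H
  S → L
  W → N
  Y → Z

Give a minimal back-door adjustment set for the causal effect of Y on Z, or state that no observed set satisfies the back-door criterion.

desc(Y)\{Y}={Z}; candidates ⊆ {G,H,L,N,R,S,W}.
size 0: {}; under {} Y still reaches {G,H,L,N,R,S,W,Z} ∋ Z.
{N}: Y⊥Z given {N} in G with Y→· removed — back-door holds.

Y→Z: minimal back-door set {N}.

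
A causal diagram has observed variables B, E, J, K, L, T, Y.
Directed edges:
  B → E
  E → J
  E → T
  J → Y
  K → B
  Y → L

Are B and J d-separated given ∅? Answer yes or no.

No — B and J are d-connected given ∅.

Bayes-Ball from B | ∅ reaches {E,J,K,L,T,Y}.
J ∈ reach(B|∅) ⇒ B ⊥̸ J | ∅.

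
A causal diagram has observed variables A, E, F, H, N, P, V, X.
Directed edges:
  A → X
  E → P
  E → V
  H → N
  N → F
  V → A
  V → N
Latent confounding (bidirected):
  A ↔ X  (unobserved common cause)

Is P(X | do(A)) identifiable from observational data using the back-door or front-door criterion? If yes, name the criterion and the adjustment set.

desc(A)\{A}={X}; candidates ⊆ {E,F,H,N,P,V}.
A↔X: latent back-door arc(s) into A.
size 0: {}; under {} A still reaches {E,F,N,P,V,X} ∋ X.
size 1: {E}, {F}, {H} …(+3); under {E} A still reaches {F,N,V,X} ∋ X.
size 2: {E,F}, {E,H}, {E,N} …(+12); under {E,F} A still reaches {H,N,V,X} ∋ X.
A↔X cannot be blocked by any observed set — no back-door set.
No mediator lies on a directed A→…→X path.
Neither criterion identifies P(X|do(A)) in this graph.

P(X|do(A)): not identifiable (no BD/FD set).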